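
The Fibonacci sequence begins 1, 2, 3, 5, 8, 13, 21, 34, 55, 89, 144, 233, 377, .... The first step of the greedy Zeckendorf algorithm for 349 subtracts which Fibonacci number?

233

233 ≤ 349 < 377, so the largest Fibonacci number not exceeding 349 is 233.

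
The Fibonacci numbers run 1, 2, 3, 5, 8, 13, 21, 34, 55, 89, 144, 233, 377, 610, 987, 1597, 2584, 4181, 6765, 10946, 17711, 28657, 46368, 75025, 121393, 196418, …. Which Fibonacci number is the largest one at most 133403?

121393

121393 ≤ 133403 < 196418, so the largest Fibonacci number not exceeding 133403 is 121393.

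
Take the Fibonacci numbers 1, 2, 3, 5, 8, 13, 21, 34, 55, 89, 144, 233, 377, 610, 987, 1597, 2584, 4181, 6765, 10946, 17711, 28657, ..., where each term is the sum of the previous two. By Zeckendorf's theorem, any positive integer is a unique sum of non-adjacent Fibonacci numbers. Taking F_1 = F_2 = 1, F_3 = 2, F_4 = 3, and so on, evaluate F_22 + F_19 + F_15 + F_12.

22646

F_22 + F_19 + F_15 + F_12 = 17711 + 4181 + 610 + 144 = 22646.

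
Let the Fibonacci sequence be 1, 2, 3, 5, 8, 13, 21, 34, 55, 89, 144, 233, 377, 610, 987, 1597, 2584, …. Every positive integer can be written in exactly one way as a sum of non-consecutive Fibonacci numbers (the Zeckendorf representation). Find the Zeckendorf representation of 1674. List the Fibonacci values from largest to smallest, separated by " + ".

1597 + 55 + 21 + 1

largest Fibonacci ≤ 1674 is 1597; 1674 − 1597 = 77
largest Fibonacci ≤ 77 is 55; 77 − 55 = 22
largest Fibonacci ≤ 22 is 21; 22 − 21 = 1
largest Fibonacci ≤ 1 is 1; 1 − 1 = 0
So 1674 = 1597 + 55 + 21 + 1, with no two terms consecutive in the sequence.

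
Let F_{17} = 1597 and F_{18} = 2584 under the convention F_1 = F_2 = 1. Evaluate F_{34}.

5702887

By the doubling identity F_{2k} = F_k(2F_{k+1} − F_k): F_{34} = 1597·(2·2584 − 1597) = 1597·3571 = 5702887.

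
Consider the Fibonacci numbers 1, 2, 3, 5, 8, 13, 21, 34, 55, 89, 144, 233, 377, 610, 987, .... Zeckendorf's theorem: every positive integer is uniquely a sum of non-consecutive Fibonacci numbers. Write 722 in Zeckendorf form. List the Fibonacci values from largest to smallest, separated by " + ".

Greedily peel off the largest Fibonacci term at each step:
722: greatest Fibonacci not exceeding it is 610, leaving 112
112: greatest Fibonacci not exceeding it is 89, leaving 23
23: greatest Fibonacci not exceeding it is 21, leaving 2
2: greatest Fibonacci not exceeding it is 2, leaving 0
So 722 = 610 + 89 + 21 + 2, with no two terms consecutive in the sequence.

610 + 89 + 21 + 2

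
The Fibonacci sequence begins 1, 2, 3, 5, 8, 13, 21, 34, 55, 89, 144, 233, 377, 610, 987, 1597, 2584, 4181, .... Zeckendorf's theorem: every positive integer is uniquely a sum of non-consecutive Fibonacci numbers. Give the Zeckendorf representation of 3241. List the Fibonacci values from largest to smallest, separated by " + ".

Greedily peel off the largest Fibonacci term at each step:
3241: greatest Fibonacci not exceeding it is 2584, leaving 657
657: greatest Fibonacci not exceeding it is 610, leaving 47
47: greatest Fibonacci not exceeding it is 34, leaving 13
13: greatest Fibonacci not exceeding it is 13, leaving 0
So 3241 = 2584 + 610 + 34 + 13, with no two terms consecutive in the sequence.

2584 + 610 + 34 + 13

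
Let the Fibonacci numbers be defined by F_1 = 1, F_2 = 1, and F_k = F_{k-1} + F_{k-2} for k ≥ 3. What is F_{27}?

196418

Iterating the recurrence up to F_{23} = 28657 and F_{22} = 17711:
F_{24} = F_{23} + F_{22} = 28657 + 17711 = 46368
F_{25} = F_{24} + F_{23} = 46368 + 28657 = 75025
F_{26} = F_{25} + F_{24} = 75025 + 46368 = 121393
F_{27} = F_{26} + F_{25} = 121393 + 75025 = 196418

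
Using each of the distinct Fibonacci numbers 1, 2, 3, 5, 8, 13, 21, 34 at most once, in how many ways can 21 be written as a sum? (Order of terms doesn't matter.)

4

Starting from the Zeckendorf form and repeatedly splitting a term F_k into F_{k−1} + F_{k−2} (when neither is already used) reaches every representation.
21 = 21 = 13+8 = 13+5+3 = 13+5+2+1 — 4 representations.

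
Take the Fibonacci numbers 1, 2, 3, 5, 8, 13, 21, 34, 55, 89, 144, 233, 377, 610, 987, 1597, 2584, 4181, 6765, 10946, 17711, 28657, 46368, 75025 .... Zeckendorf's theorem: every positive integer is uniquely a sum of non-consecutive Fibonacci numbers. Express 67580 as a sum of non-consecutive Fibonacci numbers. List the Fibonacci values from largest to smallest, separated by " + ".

Greedy algorithm:
46368 ≤ 67580 < 75025, so take 46368; remainder 21212
17711 ≤ 21212 < 28657, so take 17711; remainder 3501
2584 ≤ 3501 < 4181, so take 2584; remainder 917
610 ≤ 917 < 987, so take 610; remainder 307
233 ≤ 307 < 377, so take 233; remainder 74
55 ≤ 74 < 89, so take 55; remainder 19
13 ≤ 19 < 21, so take 13; remainder 6
5 ≤ 6 < 8, so take 5; remainder 1
1 ≤ 1 < 2, so take 1; remainder 0
So 67580 = 46368 + 17711 + 2584 + 610 + 233 + 55 + 13 + 5 + 1, with no two terms consecutive in the sequence.

46368 + 17711 + 2584 + 610 + 233 + 55 + 13 + 5 + 1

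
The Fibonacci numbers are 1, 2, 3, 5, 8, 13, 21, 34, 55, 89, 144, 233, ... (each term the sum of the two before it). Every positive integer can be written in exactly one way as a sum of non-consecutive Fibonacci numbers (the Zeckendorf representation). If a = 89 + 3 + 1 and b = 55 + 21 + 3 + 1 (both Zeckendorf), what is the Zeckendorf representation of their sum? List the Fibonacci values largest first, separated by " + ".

144 + 21 + 8

The two numbers are 93 and 80, so their sum is 173.
Repeatedly subtract the largest Fibonacci number that fits:
subtract 144 from 173: 29 remains
subtract 21 from 29: 8 remains
subtract 8 from 8: 0 remains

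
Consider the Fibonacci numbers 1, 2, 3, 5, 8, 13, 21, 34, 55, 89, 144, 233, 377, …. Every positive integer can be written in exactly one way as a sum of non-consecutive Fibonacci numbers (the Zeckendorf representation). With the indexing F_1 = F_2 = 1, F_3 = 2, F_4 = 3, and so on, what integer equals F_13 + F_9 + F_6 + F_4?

278

F_13 + F_9 + F_6 + F_4 = 233 + 34 + 8 + 3 = 278.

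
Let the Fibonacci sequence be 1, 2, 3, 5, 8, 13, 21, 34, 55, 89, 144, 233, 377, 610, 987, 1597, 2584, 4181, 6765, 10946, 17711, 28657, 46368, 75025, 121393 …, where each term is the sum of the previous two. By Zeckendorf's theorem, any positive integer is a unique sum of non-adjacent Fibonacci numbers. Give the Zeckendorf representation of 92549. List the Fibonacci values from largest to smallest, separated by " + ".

75025 + 10946 + 4181 + 1597 + 610 + 144 + 34 + 8 + 3 + 1

92549: greatest Fibonacci not exceeding it is 75025, leaving 17524
17524: greatest Fibonacci not exceeding it is 10946, leaving 6578
6578: greatest Fibonacci not exceeding it is 4181, leaving 2397
2397: greatest Fibonacci not exceeding it is 1597, leaving 800
800: greatest Fibonacci not exceeding it is 610, leaving 190
190: greatest Fibonacci not exceeding it is 144, leaving 46
46: greatest Fibonacci not exceeding it is 34, leaving 12
12: greatest Fibonacci not exceeding it is 8, leaving 4
4: greatest Fibonacci not exceeding it is 3, leaving 1
1: greatest Fibonacci not exceeding it is 1, leaving 0
So 92549 = 75025 + 10946 + 4181 + 1597 + 610 + 144 + 34 + 8 + 3 + 1, with no two terms consecutive in the sequence.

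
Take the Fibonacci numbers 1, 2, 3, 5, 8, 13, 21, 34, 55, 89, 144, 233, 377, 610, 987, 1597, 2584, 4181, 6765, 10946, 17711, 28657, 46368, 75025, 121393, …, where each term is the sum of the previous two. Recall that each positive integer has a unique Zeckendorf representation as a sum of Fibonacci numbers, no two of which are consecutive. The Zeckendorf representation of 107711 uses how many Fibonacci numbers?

8

107711 − 75025 = 32686
32686 − 28657 = 4029
4029 − 2584 = 1445
1445 − 987 = 458
458 − 377 = 81
81 − 55 = 26
26 − 21 = 5
5 − 5 = 0
107711 = 75025 + 28657 + 2584 + 987 + 377 + 55 + 21 + 5, which has 8 terms.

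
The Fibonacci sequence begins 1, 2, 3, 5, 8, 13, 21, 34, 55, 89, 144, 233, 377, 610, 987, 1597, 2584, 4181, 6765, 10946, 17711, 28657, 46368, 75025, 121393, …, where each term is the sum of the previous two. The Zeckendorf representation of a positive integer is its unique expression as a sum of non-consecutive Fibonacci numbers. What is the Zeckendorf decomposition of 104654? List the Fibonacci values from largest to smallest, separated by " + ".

75025 + 28657 + 610 + 233 + 89 + 34 + 5 + 1

Repeatedly subtract the largest Fibonacci number that fits:
subtract 75025 from 104654: 29629 remains
subtract 28657 from 29629: 972 remains
subtract 610 from 972: 362 remains
subtract 233 from 362: 129 remains
subtract 89 from 129: 40 remains
subtract 34 from 40: 6 remains
subtract 5 from 6: 1 remains
subtract 1 from 1: 0 remains
So 104654 = 75025 + 28657 + 610 + 233 + 89 + 34 + 5 + 1, with no two terms consecutive in the sequence.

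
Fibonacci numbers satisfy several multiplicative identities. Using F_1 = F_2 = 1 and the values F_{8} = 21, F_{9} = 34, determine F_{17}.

1597

By the addition formula F_{m+n} = F_m F_{n+1} + F_{m−1} F_n with m=9, n=8: F_{17} = 34·34 + 21·21 = 1156 + 441 = 1597.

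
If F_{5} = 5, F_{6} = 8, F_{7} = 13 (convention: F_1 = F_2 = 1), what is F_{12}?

By the addition formula F_{m+n} = F_m F_{n+1} + F_{m−1} F_n with m=6, n=6: F_{12} = 8·13 + 5·8 = 104 + 40 = 144.

144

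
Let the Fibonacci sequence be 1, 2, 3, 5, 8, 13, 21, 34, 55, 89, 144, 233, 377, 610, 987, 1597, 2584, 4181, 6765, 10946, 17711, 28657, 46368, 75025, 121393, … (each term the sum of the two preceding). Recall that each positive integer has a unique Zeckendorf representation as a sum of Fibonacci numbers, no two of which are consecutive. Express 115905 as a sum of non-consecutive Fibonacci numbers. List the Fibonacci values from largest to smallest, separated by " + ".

75025 + 28657 + 10946 + 987 + 233 + 55 + 2

Greedy algorithm:
largest Fibonacci ≤ 115905 is 75025; 115905 − 75025 = 40880
largest Fibonacci ≤ 40880 is 28657; 40880 − 28657 = 12223
largest Fibonacci ≤ 12223 is 10946; 12223 − 10946 = 1277
largest Fibonacci ≤ 1277 is 987; 1277 − 987 = 290
largest Fibonacci ≤ 290 is 233; 290 − 233 = 57
largest Fibonacci ≤ 57 is 55; 57 − 55 = 2
largest Fibonacci ≤ 2 is 2; 2 − 2 = 0
So 115905 = 75025 + 28657 + 10946 + 987 + 233 + 55 + 2, with no two terms consecutive in the sequence.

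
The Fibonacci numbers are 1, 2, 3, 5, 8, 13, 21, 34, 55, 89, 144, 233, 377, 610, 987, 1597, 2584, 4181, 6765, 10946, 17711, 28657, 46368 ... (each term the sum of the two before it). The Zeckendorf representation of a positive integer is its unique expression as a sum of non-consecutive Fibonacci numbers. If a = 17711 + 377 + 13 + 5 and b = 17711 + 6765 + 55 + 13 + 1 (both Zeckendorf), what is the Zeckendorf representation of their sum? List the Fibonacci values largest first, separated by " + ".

28657 + 10946 + 2584 + 377 + 55 + 21 + 8 + 3

The two numbers are 18106 and 24545, so their sum is 42651.
Repeatedly subtract the largest Fibonacci number that fits:
28657 ≤ 42651 < 46368, so take 28657; remainder 13994
10946 ≤ 13994 < 17711, so take 10946; remainder 3048
2584 ≤ 3048 < 4181, so take 2584; remainder 464
377 ≤ 464 < 610, so take 377; remainder 87
55 ≤ 87 < 89, so take 55; remainder 32
21 ≤ 32 < 34, so take 21; remainder 11
8 ≤ 11 < 13, so take 8; remainder 3
3 ≤ 3 < 5, so take 3; remainder 0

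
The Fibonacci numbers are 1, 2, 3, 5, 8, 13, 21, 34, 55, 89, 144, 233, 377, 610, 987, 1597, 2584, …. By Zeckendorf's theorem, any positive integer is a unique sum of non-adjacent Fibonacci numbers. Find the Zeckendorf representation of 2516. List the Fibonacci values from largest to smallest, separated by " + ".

1597 + 610 + 233 + 55 + 21

subtract 1597 from 2516: 919 remains
subtract 610 from 919: 309 remains
subtract 233 from 309: 76 remains
subtract 55 from 76: 21 remains
subtract 21 from 21: 0 remains
So 2516 = 1597 + 610 + 233 + 55 + 21, with no two terms consecutive in the sequence.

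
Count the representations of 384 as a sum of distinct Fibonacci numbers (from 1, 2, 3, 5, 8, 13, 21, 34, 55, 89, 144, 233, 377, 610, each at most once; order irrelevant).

Starting from the Zeckendorf form and repeatedly splitting a term F_k into F_{k−1} + F_{k−2} (when neither is already used) reaches every representation.
384 = 377+5+2 = 233+144+5+2 = 233+89+55+5+2 = … (2 more), for 5 in all.

5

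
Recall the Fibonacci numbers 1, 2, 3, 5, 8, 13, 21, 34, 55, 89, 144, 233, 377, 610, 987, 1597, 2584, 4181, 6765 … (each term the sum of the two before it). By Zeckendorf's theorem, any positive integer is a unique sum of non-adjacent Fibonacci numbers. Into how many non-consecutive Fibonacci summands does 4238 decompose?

Greedily peel off the largest Fibonacci term at each step:
subtract 4181 from 4238: 57 remains
subtract 55 from 57: 2 remains
subtract 2 from 2: 0 remains
4238 = 4181 + 55 + 2, which has 3 terms.

3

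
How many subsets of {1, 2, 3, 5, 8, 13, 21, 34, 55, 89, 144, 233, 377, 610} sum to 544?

13

Each representation comes from the Zeckendorf form by replacing some F_k with F_{k−1} + F_{k−2} where possible.
544 = 377+144+21+2 = 377+144+13+8+2 = 377+89+55+21+2 = … (10 more), for 13 in all.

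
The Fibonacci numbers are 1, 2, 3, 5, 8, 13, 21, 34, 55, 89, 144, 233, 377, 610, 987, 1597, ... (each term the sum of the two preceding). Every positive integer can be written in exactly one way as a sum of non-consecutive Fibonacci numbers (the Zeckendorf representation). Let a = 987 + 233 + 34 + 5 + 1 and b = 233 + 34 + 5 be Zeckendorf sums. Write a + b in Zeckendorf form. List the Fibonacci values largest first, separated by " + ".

The two numbers are 1260 and 272, so their sum is 1532.
Greedily peel off the largest Fibonacci term at each step:
1532: greatest Fibonacci not exceeding it is 987, leaving 545
545: greatest Fibonacci not exceeding it is 377, leaving 168
168: greatest Fibonacci not exceeding it is 144, leaving 24
24: greatest Fibonacci not exceeding it is 21, leaving 3
3: greatest Fibonacci not exceeding it is 3, leaving 0

987 + 377 + 144 + 21 + 3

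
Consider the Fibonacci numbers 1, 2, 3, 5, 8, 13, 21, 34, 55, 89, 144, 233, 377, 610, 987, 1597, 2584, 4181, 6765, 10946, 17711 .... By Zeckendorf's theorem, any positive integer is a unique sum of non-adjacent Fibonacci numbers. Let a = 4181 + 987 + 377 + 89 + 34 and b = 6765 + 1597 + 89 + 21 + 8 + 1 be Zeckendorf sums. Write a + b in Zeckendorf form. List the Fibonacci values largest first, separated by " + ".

10946 + 2584 + 610 + 8 + 1

The two numbers are 5668 and 8481, so their sum is 14149.
largest Fibonacci ≤ 14149 is 10946; 14149 − 10946 = 3203
largest Fibonacci ≤ 3203 is 2584; 3203 − 2584 = 619
largest Fibonacci ≤ 619 is 610; 619 − 610 = 9
largest Fibonacci ≤ 9 is 8; 9 − 8 = 1
largest Fibonacci ≤ 1 is 1; 1 − 1 = 0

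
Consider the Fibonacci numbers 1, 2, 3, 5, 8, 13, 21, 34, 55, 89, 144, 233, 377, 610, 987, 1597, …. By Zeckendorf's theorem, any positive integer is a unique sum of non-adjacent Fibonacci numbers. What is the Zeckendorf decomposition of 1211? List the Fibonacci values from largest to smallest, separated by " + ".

987 + 144 + 55 + 21 + 3 + 1

take 987 (≤ 1211); 1211 − 987 = 224
take 144 (≤ 224); 224 − 144 = 80
take 55 (≤ 80); 80 − 55 = 25
take 21 (≤ 25); 25 − 21 = 4
take 3 (≤ 4); 4 − 3 = 1
take 1 (≤ 1); 1 − 1 = 0
So 1211 = 987 + 144 + 55 + 21 + 3 + 1, with no two terms consecutive in the sequence.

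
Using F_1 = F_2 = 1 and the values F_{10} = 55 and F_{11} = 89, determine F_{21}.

10946

By F_{2k+1} = F_k² + F_{k+1}²: F_{21} = 55² + 89² = 3025 + 7921 = 10946.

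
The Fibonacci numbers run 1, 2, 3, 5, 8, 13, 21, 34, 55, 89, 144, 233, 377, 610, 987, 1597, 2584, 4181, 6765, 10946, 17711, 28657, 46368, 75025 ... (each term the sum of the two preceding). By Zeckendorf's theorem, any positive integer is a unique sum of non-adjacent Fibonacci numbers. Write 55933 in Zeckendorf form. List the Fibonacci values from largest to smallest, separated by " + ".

subtract 46368 from 55933: 9565 remains
subtract 6765 from 9565: 2800 remains
subtract 2584 from 2800: 216 remains
subtract 144 from 216: 72 remains
subtract 55 from 72: 17 remains
subtract 13 from 17: 4 remains
subtract 3 from 4: 1 remains
subtract 1 from 1: 0 remains
So 55933 = 46368 + 6765 + 2584 + 144 + 55 + 13 + 3 + 1, with no two terms consecutive in the sequence.

46368 + 6765 + 2584 + 144 + 55 + 13 + 3 + 1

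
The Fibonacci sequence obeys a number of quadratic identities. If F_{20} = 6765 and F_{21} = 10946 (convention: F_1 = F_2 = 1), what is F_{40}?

By the doubling identity F_{2k} = F_k(2F_{k+1} − F_k): F_{40} = 6765·(2·10946 − 6765) = 6765·15127 = 102334155.

102334155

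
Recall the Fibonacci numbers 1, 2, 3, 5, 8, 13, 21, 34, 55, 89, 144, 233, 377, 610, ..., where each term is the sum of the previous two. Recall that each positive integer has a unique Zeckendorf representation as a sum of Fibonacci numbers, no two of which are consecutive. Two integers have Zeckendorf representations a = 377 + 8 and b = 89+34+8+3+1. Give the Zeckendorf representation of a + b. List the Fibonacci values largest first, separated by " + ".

The two numbers are 385 and 135, so their sum is 520.
Repeatedly subtract the largest Fibonacci number that fits:
largest Fibonacci ≤ 520 is 377; 520 − 377 = 143
largest Fibonacci ≤ 143 is 89; 143 − 89 = 54
largest Fibonacci ≤ 54 is 34; 54 − 34 = 20
largest Fibonacci ≤ 20 is 13; 20 − 13 = 7
largest Fibonacci ≤ 7 is 5; 7 − 5 = 2
largest Fibonacci ≤ 2 is 2; 2 − 2 = 0

377 + 89 + 34 + 13 + 5 + 2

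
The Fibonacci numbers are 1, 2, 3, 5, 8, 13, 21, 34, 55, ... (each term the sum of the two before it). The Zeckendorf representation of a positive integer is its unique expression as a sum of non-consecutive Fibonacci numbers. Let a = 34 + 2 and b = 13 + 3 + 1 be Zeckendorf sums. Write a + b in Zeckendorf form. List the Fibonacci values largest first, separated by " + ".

34 + 13 + 5 + 1

The two numbers are 36 and 17, so their sum is 53.
Greedily peel off the largest Fibonacci term at each step:
largest Fibonacci ≤ 53 is 34; 53 − 34 = 19
largest Fibonacci ≤ 19 is 13; 19 − 13 = 6
largest Fibonacci ≤ 6 is 5; 6 − 5 = 1
largest Fibonacci ≤ 1 is 1; 1 − 1 = 0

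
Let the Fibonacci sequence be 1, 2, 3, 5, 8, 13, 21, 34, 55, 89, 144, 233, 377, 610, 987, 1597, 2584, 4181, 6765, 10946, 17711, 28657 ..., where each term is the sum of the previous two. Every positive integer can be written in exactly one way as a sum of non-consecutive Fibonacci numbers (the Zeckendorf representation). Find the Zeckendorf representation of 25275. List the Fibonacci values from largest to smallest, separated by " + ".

Greedy algorithm:
largest Fibonacci ≤ 25275 is 17711; 25275 − 17711 = 7564
largest Fibonacci ≤ 7564 is 6765; 7564 − 6765 = 799
largest Fibonacci ≤ 799 is 610; 799 − 610 = 189
largest Fibonacci ≤ 189 is 144; 189 − 144 = 45
largest Fibonacci ≤ 45 is 34; 45 − 34 = 11
largest Fibonacci ≤ 11 is 8; 11 − 8 = 3
largest Fibonacci ≤ 3 is 3; 3 − 3 = 0
So 25275 = 17711 + 6765 + 610 + 144 + 34 + 8 + 3, with no two terms consecutive in the sequence.

17711 + 6765 + 610 + 144 + 34 + 8 + 3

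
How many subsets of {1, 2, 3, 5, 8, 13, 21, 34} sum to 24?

24 = 21+3 = 21+2+1 = 13+8+3 = 13+8+2+1 = … (1 more), for 5 in all.

5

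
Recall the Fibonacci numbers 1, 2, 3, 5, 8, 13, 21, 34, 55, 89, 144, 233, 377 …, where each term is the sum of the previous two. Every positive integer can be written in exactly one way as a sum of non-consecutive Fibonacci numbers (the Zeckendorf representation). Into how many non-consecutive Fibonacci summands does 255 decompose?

3

subtract 233 from 255: 22 remains
subtract 21 from 22: 1 remains
subtract 1 from 1: 0 remains
255 = 233 + 21 + 1, which has 3 terms.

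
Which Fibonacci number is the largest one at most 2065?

1597

1597 ≤ 2065 < 2584, so the largest Fibonacci number not exceeding 2065 is 1597.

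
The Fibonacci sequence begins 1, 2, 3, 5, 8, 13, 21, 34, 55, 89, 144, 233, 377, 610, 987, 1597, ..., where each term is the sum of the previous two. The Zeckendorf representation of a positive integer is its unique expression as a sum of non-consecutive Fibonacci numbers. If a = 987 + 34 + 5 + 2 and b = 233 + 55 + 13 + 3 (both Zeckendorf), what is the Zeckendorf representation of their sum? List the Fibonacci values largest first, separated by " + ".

987 + 233 + 89 + 21 + 2

The two numbers are 1028 and 304, so their sum is 1332.
1332 − 987 = 345
345 − 233 = 112
112 − 89 = 23
23 − 21 = 2
2 − 2 = 0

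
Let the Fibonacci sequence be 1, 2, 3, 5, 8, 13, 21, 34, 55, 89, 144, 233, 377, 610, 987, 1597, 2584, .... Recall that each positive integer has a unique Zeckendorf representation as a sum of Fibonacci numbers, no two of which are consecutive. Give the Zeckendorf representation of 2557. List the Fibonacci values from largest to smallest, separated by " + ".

Greedy algorithm:
2557: greatest Fibonacci not exceeding it is 1597, leaving 960
960: greatest Fibonacci not exceeding it is 610, leaving 350
350: greatest Fibonacci not exceeding it is 233, leaving 117
117: greatest Fibonacci not exceeding it is 89, leaving 28
28: greatest Fibonacci not exceeding it is 21, leaving 7
7: greatest Fibonacci not exceeding it is 5, leaving 2
2: greatest Fibonacci not exceeding it is 2, leaving 0
So 2557 = 1597 + 610 + 233 + 89 + 21 + 5 + 2, with no two terms consecutive in the sequence.

1597 + 610 + 233 + 89 + 21 + 5 + 2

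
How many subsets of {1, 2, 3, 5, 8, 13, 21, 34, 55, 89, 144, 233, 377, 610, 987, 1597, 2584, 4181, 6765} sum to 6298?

6

Each representation comes from the Zeckendorf form by replacing some F_k with F_{k−1} + F_{k−2} where possible.
6298 = 4181+1597+377+89+34+13+5+2 = 4181+1597+233+144+89+34+13+5+2 = 4181+987+610+377+89+34+13+5+2 = 4181+987+610+233+144+89+34+13+5+2 = … (2 more), for 6 in all.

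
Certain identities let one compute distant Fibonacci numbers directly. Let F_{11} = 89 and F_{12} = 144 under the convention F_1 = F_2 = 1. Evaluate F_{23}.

28657

By F_{2k+1} = F_k² + F_{k+1}²: F_{23} = 89² + 144² = 7921 + 20736 = 28657.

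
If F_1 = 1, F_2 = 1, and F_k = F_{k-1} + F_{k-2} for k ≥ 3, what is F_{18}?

2584

Iterating the recurrence up to F_{13} = 233 and F_{12} = 144:
F_{14} = F_{13} + F_{12} = 233 + 144 = 377
F_{15} = F_{14} + F_{13} = 377 + 233 = 610
F_{16} = F_{15} + F_{14} = 610 + 377 = 987
F_{17} = F_{16} + F_{15} = 987 + 610 = 1597
F_{18} = F_{17} + F_{16} = 1597 + 987 = 2584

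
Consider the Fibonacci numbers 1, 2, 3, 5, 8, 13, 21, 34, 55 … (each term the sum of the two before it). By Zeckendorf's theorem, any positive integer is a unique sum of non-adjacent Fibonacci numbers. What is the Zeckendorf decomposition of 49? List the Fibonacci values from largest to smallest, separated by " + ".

34 + 13 + 2

take 34 (≤ 49); 49 − 34 = 15
take 13 (≤ 15); 15 − 13 = 2
take 2 (≤ 2); 2 − 2 = 0
So 49 = 34 + 13 + 2, with no two terms consecutive in the sequence.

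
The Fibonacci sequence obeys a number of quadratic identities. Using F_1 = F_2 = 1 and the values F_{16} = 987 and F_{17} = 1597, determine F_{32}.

By the doubling identity F_{2k} = F_k(2F_{k+1} − F_k): F_{32} = 987·(2·1597 − 987) = 987·2207 = 2178309.

2178309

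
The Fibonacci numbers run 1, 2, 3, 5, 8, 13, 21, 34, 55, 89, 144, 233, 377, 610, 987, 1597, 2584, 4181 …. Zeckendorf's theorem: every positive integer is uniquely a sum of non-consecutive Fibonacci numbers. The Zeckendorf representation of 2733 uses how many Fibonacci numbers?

3

2733 − 2584 = 149
149 − 144 = 5
5 − 5 = 0
2733 = 2584 + 144 + 5, which has 3 terms.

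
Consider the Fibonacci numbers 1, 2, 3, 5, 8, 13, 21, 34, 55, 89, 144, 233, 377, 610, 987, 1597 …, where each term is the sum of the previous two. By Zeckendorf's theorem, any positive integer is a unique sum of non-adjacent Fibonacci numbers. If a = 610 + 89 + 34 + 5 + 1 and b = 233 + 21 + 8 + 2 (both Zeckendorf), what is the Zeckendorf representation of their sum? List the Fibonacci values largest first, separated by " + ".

987 + 13 + 3

The two numbers are 739 and 264, so their sum is 1003.
Greedily peel off the largest Fibonacci term at each step:
take 987 (≤ 1003); 1003 − 987 = 16
take 13 (≤ 16); 16 − 13 = 3
take 3 (≤ 3); 3 − 3 = 0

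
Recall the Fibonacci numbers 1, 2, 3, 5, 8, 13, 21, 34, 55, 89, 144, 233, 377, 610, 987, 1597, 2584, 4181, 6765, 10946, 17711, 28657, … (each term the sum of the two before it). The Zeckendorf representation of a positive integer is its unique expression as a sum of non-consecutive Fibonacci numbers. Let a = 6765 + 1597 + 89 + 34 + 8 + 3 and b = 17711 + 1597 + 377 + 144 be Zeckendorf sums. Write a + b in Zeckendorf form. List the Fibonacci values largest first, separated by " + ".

17711 + 6765 + 2584 + 987 + 233 + 34 + 8 + 3

The two numbers are 8496 and 19829, so their sum is 28325.
subtract 17711 from 28325: 10614 remains
subtract 6765 from 10614: 3849 remains
subtract 2584 from 3849: 1265 remains
subtract 987 from 1265: 278 remains
subtract 233 from 278: 45 remains
subtract 34 from 45: 11 remains
subtract 8 from 11: 3 remains
subtract 3 from 3: 0 remains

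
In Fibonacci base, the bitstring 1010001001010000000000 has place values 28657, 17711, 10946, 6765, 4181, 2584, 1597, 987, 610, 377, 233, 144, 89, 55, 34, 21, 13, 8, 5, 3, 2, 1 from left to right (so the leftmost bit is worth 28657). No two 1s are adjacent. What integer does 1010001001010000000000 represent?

Summing the place values of the 1 bits: 28657 + 10946 + 1597 + 377 + 144 = 41721.

41721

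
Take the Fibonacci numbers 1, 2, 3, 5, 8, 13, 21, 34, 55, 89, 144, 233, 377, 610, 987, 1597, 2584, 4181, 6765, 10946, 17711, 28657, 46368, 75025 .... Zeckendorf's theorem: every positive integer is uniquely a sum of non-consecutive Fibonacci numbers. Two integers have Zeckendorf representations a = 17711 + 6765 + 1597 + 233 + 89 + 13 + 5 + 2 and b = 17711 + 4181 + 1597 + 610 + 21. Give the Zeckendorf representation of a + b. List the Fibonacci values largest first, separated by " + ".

The two numbers are 26415 and 24120, so their sum is 50535.
take 46368 (≤ 50535); 50535 − 46368 = 4167
take 2584 (≤ 4167); 4167 − 2584 = 1583
take 987 (≤ 1583); 1583 − 987 = 596
take 377 (≤ 596); 596 − 377 = 219
take 144 (≤ 219); 219 − 144 = 75
take 55 (≤ 75); 75 − 55 = 20
take 13 (≤ 20); 20 − 13 = 7
take 5 (≤ 7); 7 − 5 = 2
take 2 (≤ 2); 2 − 2 = 0

46368 + 2584 + 987 + 377 + 144 + 55 + 13 + 5 + 2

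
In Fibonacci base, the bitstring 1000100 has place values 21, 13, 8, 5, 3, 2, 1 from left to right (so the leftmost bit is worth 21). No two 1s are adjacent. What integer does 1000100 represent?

Summing the place values of the 1 bits: 21 + 3 = 24.

24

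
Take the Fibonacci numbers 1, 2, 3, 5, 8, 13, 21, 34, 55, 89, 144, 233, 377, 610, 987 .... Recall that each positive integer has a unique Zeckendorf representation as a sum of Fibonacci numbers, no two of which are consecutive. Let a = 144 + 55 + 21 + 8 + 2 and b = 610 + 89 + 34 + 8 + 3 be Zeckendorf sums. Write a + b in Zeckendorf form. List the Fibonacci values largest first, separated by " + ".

The two numbers are 230 and 744, so their sum is 974.
take 610 (≤ 974); 974 − 610 = 364
take 233 (≤ 364); 364 − 233 = 131
take 89 (≤ 131); 131 − 89 = 42
take 34 (≤ 42); 42 − 34 = 8
take 8 (≤ 8); 8 − 8 = 0

610 + 233 + 89 + 34 + 8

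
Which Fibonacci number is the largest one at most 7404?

6765 ≤ 7404 < 10946, so the largest Fibonacci number not exceeding 7404 is 6765.

6765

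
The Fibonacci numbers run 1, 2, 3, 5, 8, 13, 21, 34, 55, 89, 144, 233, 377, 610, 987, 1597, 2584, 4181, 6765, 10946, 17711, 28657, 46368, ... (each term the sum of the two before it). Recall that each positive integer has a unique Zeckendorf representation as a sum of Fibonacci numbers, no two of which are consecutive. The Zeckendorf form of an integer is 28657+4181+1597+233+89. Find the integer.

28657+4181+1597+233+89 = 34757.

34757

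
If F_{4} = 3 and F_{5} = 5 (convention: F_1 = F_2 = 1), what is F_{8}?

By the doubling identity F_{2k} = F_k(2F_{k+1} − F_k): F_{8} = 3·(2·5 − 3) = 3·7 = 21.

21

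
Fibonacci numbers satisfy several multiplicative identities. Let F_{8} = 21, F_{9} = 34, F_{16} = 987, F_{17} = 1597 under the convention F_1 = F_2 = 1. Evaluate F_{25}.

By the addition formula F_{m+n} = F_m F_{n+1} + F_{m−1} F_n with m=9, n=16: F_{25} = 34·1597 + 21·987 = 54298 + 20727 = 75025.

75025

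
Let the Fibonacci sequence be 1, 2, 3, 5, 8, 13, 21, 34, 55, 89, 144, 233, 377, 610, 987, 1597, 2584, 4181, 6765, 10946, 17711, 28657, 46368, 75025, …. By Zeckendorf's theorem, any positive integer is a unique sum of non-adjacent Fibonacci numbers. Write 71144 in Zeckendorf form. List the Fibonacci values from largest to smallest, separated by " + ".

Repeatedly subtract the largest Fibonacci number that fits:
largest Fibonacci ≤ 71144 is 46368; 71144 − 46368 = 24776
largest Fibonacci ≤ 24776 is 17711; 24776 − 17711 = 7065
largest Fibonacci ≤ 7065 is 6765; 7065 − 6765 = 300
largest Fibonacci ≤ 300 is 233; 300 − 233 = 67
largest Fibonacci ≤ 67 is 55; 67 − 55 = 12
largest Fibonacci ≤ 12 is 8; 12 − 8 = 4
largest Fibonacci ≤ 4 is 3; 4 − 3 = 1
largest Fibonacci ≤ 1 is 1; 1 − 1 = 0
So 71144 = 46368 + 17711 + 6765 + 233 + 55 + 8 + 3 + 1, with no two terms consecutive in the sequence.

46368 + 17711 + 6765 + 233 + 55 + 8 + 3 + 1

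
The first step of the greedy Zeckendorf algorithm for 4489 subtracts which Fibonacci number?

4181

4181 ≤ 4489 < 6765, so the largest Fibonacci number not exceeding 4489 is 4181.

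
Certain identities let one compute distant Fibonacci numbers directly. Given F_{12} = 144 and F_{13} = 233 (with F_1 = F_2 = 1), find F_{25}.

By F_{2k+1} = F_k² + F_{k+1}²: F_{25} = 144² + 233² = 20736 + 54289 = 75025.

75025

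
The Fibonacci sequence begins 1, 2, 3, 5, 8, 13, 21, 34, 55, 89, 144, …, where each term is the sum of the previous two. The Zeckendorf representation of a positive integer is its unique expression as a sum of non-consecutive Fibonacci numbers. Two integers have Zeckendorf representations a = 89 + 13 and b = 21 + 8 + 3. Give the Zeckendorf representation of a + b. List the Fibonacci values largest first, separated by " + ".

89 + 34 + 8 + 3

The two numbers are 102 and 32, so their sum is 134.
largest Fibonacci ≤ 134 is 89; 134 − 89 = 45
largest Fibonacci ≤ 45 is 34; 45 − 34 = 11
largest Fibonacci ≤ 11 is 8; 11 − 8 = 3
largest Fibonacci ≤ 3 is 3; 3 − 3 = 0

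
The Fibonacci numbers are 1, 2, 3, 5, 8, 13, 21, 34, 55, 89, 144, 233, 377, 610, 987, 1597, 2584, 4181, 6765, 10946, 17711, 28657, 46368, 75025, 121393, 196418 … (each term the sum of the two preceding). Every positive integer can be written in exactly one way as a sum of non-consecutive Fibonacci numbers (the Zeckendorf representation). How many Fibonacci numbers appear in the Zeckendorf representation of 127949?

7

Greedily peel off the largest Fibonacci term at each step:
127949 − 121393 = 6556
6556 − 4181 = 2375
2375 − 1597 = 778
778 − 610 = 168
168 − 144 = 24
24 − 21 = 3
3 − 3 = 0
127949 = 121393 + 4181 + 1597 + 610 + 144 + 21 + 3, which has 7 terms.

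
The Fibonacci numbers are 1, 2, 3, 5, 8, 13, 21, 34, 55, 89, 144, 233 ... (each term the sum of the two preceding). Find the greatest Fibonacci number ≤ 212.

144

144 ≤ 212 < 233, so the largest Fibonacci number not exceeding 212 is 144.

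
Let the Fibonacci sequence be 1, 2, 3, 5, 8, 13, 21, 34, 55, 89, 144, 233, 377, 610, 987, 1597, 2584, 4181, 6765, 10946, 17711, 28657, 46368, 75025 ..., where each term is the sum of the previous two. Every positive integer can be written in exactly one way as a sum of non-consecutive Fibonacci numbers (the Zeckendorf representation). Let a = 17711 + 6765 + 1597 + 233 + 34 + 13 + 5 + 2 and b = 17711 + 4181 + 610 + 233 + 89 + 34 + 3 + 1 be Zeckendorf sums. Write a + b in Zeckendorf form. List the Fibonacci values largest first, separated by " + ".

46368 + 2584 + 233 + 34 + 3

The two numbers are 26360 and 22862, so their sum is 49222.
46368 ≤ 49222 < 75025, so take 46368; remainder 2854
2584 ≤ 2854 < 4181, so take 2584; remainder 270
233 ≤ 270 < 377, so take 233; remainder 37
34 ≤ 37 < 55, so take 34; remainder 3
3 ≤ 3 < 5, so take 3; remainder 0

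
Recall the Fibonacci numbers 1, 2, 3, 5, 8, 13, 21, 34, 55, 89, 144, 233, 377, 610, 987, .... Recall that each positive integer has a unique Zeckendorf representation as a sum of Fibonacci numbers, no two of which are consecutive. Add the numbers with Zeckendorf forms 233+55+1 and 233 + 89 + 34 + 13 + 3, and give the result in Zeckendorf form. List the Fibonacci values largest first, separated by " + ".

610 + 34 + 13 + 3 + 1

The two numbers are 289 and 372, so their sum is 661.
Greedily peel off the largest Fibonacci term at each step:
subtract 610 from 661: 51 remains
subtract 34 from 51: 17 remains
subtract 13 from 17: 4 remains
subtract 3 from 4: 1 remains
subtract 1 from 1: 0 remains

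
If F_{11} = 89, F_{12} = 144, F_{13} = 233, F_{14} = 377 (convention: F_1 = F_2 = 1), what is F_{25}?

75025

By the addition formula F_{m+n} = F_m F_{n+1} + F_{m−1} F_n with m=14, n=11: F_{25} = 377·144 + 233·89 = 54288 + 20737 = 75025.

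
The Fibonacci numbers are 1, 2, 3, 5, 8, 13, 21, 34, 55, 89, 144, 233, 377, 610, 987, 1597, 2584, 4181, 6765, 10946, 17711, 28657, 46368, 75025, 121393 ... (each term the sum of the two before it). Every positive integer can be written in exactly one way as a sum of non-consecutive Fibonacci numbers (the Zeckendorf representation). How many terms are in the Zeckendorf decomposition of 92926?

take 75025 (≤ 92926); 92926 − 75025 = 17901
take 17711 (≤ 17901); 17901 − 17711 = 190
take 144 (≤ 190); 190 − 144 = 46
take 34 (≤ 46); 46 − 34 = 12
take 8 (≤ 12); 12 − 8 = 4
take 3 (≤ 4); 4 − 3 = 1
take 1 (≤ 1); 1 − 1 = 0
92926 = 75025 + 17711 + 144 + 34 + 8 + 3 + 1, which has 7 terms.

7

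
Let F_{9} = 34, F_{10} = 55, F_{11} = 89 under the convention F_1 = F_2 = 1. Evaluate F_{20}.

6765

By the addition formula F_{m+n} = F_m F_{n+1} + F_{m−1} F_n with m=10, n=10: F_{20} = 55·89 + 34·55 = 4895 + 1870 = 6765.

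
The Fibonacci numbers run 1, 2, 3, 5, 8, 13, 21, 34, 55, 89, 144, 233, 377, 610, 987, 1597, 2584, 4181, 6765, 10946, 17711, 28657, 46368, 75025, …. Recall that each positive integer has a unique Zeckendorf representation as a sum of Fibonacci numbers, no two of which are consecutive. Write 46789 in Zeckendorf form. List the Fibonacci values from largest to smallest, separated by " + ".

46789: greatest Fibonacci not exceeding it is 46368, leaving 421
421: greatest Fibonacci not exceeding it is 377, leaving 44
44: greatest Fibonacci not exceeding it is 34, leaving 10
10: greatest Fibonacci not exceeding it is 8, leaving 2
2: greatest Fibonacci not exceeding it is 2, leaving 0
So 46789 = 46368 + 377 + 34 + 8 + 2, with no two terms consecutive in the sequence.

46368 + 377 + 34 + 8 + 2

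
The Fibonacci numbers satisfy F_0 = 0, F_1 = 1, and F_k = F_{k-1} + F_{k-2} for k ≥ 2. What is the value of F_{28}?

317811

Iterating the recurrence up to F_{22} = 17711 and F_{21} = 10946:
F_{23} = F_{22} + F_{21} = 17711 + 10946 = 28657
F_{24} = F_{23} + F_{22} = 28657 + 17711 = 46368
F_{25} = F_{24} + F_{23} = 46368 + 28657 = 75025
F_{26} = F_{25} + F_{24} = 75025 + 46368 = 121393
F_{27} = F_{26} + F_{25} = 121393 + 75025 = 196418
F_{28} = F_{27} + F_{26} = 196418 + 121393 = 317811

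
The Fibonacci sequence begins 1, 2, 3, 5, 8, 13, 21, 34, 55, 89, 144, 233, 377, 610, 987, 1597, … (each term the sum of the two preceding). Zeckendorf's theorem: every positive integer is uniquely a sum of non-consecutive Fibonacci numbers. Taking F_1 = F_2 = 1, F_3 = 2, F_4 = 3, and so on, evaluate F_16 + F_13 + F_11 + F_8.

1330

F_16 + F_13 + F_11 + F_8 = 987 + 233 + 89 + 21 = 1330.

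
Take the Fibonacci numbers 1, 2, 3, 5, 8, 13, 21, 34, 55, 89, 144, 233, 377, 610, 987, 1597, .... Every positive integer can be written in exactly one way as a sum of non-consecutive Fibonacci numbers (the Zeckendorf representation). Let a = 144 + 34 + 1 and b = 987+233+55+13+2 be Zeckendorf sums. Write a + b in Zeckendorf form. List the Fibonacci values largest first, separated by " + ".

The two numbers are 179 and 1290, so their sum is 1469.
Greedily peel off the largest Fibonacci term at each step:
987 ≤ 1469 < 1597, so take 987; remainder 482
377 ≤ 482 < 610, so take 377; remainder 105
89 ≤ 105 < 144, so take 89; remainder 16
13 ≤ 16 < 21, so take 13; remainder 3
3 ≤ 3 < 5, so take 3; remainder 0

987 + 377 + 89 + 13 + 3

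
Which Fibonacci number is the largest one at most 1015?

987

987 ≤ 1015 < 1597, so the largest Fibonacci number not exceeding 1015 is 987.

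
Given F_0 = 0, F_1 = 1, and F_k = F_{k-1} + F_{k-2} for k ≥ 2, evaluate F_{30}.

832040

Iterating the recurrence up to F_{23} = 28657 and F_{22} = 17711:
F_{24} = F_{23} + F_{22} = 28657 + 17711 = 46368
F_{25} = F_{24} + F_{23} = 46368 + 28657 = 75025
F_{26} = F_{25} + F_{24} = 75025 + 46368 = 121393
F_{27} = F_{26} + F_{25} = 121393 + 75025 = 196418
F_{28} = F_{27} + F_{26} = 196418 + 121393 = 317811
F_{29} = F_{28} + F_{27} = 317811 + 196418 = 514229
F_{30} = F_{29} + F_{28} = 514229 + 317811 = 832040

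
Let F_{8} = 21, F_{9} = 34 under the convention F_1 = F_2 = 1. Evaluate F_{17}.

1597

By the addition formula F_{m+n} = F_m F_{n+1} + F_{m−1} F_n with m=9, n=8: F_{17} = 34·34 + 21·21 = 1156 + 441 = 1597.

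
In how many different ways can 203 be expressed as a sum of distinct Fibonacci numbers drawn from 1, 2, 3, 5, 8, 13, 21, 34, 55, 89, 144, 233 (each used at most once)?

203 = 144+55+3+1 = 144+34+21+3+1 = 144+34+13+8+3+1 = … (2 more), for 5 in all.

5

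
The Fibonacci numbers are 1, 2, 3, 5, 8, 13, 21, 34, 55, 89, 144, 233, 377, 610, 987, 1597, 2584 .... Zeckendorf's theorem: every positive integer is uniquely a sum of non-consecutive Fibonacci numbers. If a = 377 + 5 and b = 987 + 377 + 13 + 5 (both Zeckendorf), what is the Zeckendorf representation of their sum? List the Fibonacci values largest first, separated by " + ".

1597 + 144 + 21 + 2

The two numbers are 382 and 1382, so their sum is 1764.
1764: greatest Fibonacci not exceeding it is 1597, leaving 167
167: greatest Fibonacci not exceeding it is 144, leaving 23
23: greatest Fibonacci not exceeding it is 21, leaving 2
2: greatest Fibonacci not exceeding it is 2, leaving 0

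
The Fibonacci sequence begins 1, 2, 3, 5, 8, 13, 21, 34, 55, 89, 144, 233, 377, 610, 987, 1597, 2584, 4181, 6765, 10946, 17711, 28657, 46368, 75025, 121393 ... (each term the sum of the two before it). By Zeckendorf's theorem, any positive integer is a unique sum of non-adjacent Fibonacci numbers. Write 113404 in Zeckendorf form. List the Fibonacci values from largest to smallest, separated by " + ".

75025 + 28657 + 6765 + 2584 + 233 + 89 + 34 + 13 + 3 + 1

largest Fibonacci ≤ 113404 is 75025; 113404 − 75025 = 38379
largest Fibonacci ≤ 38379 is 28657; 38379 − 28657 = 9722
largest Fibonacci ≤ 9722 is 6765; 9722 − 6765 = 2957
largest Fibonacci ≤ 2957 is 2584; 2957 − 2584 = 373
largest Fibonacci ≤ 373 is 233; 373 − 233 = 140
largest Fibonacci ≤ 140 is 89; 140 − 89 = 51
largest Fibonacci ≤ 51 is 34; 51 − 34 = 17
largest Fibonacci ≤ 17 is 13; 17 − 13 = 4
largest Fibonacci ≤ 4 is 3; 4 − 3 = 1
largest Fibonacci ≤ 1 is 1; 1 − 1 = 0
So 113404 = 75025 + 28657 + 6765 + 2584 + 233 + 89 + 34 + 13 + 3 + 1, with no two terms consecutive in the sequence.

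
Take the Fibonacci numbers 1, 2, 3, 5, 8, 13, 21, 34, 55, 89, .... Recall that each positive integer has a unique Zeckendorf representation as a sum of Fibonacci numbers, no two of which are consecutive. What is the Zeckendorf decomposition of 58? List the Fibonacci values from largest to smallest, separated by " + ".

take 55 (≤ 58); 58 − 55 = 3
take 3 (≤ 3); 3 − 3 = 0
So 58 = 55 + 3, with no two terms consecutive in the sequence.

55 + 3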